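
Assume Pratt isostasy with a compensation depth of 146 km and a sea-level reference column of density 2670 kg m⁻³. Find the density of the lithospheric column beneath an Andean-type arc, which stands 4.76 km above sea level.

2590 kg m⁻³

Pratt balance: ρ_ref D = ρ (D + h).
ρ = ρ_ref D/(D + h) = 2670 × 146 km/(146 km + 4.76 km) = 2590 kg m⁻³.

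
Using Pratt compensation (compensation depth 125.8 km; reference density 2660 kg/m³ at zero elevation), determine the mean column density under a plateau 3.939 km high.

2580 kg/m³

Pratt balance: ρ_ref D = ρ (D + h).
ρ = ρ_ref D/(D + h) = 2660 × 125.8 km/(125.8 km + 3.939 km) = 2580 kg/m³.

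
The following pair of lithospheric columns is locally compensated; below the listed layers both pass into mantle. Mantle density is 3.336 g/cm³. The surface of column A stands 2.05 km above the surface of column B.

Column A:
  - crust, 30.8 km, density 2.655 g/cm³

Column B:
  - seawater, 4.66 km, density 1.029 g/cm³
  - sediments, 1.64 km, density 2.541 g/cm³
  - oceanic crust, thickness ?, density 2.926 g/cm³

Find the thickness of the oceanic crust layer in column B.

5.08 km

Take the compensation level at the base of the deeper column (depth z_c below the surface of column A) and equate Σ ρ_i t_i down to z_c; mantle fills any gap and the z_c terms cancel.
Column A: 30.8×2.655 + (z_c − 30.8)×3.336
Column B: 2.05×0 + 4.66×1.029 + 1.64×2.541 + x×2.926 + (z_c − 2.05 − 6.3 − x)×3.336
The z_c×3.336 term appears on both sides and cancels. Collect the known terms of each column as K = Σ(ρt)_known − 3.336 × (depth of known layers): K_A = 81.774 − 3.336×30.8 = −20.9748; K_B = 8.96238 − 3.336×(2.05 + 6.3) = −18.89322.
Balance: K_A = K_B − x×(3.336 − 2.926), so x = (K_B − K_A)/(3.336 − 2.926) = 2.08158/0.41 = 5.08 km.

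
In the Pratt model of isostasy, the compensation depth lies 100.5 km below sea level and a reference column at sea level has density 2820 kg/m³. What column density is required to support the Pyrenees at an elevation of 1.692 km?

Pratt balance: ρ_ref D = ρ (D + h).
ρ = ρ_ref D/(D + h) = 2820 × 100.5 km/(100.5 km + 1.692 km) = 2770 kg/m³.

2770 kg/m³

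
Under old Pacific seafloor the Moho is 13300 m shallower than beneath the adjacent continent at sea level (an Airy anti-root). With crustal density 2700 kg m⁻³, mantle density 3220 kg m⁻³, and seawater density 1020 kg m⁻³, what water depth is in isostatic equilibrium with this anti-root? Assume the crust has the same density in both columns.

4120 m

Replacing a thickness d of crust by seawater at the top must be balanced by replacing crust with mantle at the base: d (ρ_c − ρ_w) = a (ρ_m − ρ_c).
d = a (ρ_m − ρ_c)/(ρ_c − ρ_w) = 13300 m × 520/1680 = 4120 m.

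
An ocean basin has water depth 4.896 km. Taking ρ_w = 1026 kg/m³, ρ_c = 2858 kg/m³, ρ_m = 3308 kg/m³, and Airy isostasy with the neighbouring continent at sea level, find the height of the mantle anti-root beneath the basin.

By Archimedes' principle applied to the lithosphere: replacing crust with seawater at the top is compensated by replacing crust with mantle at the base: d (ρ_c − ρ_w) = a (ρ_m − ρ_c).
a = d (ρ_c − ρ_w)/(ρ_m − ρ_c) = 4.896 km × 1832/450 = 19.9 km.

19.9 km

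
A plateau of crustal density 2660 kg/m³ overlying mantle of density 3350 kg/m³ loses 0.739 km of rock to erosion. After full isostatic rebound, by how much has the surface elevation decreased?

Rebound u = e ρ_c/ρ_m = 0.739 km × 2660/3350 = 0.5868 km.
Net surface drop = e − u = 0.739 km − 0.5868 km = e (ρ_m − ρ_c)/ρ_m = 0.152 km.

0.152 km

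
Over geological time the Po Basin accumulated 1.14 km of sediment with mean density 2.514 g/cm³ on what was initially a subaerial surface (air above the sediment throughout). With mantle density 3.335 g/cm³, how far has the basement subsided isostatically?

0.859 km

Subaerial load: s = t ρ_sed / ρ_m = 1.14 km × 2.514/3.335 = 0.859 km.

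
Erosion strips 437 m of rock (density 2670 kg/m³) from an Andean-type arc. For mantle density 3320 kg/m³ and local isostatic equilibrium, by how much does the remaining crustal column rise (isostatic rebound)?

Unloading: uplift u = e ρ_c/ρ_m = 437 m × 2670/3320 = 351 m.

351 m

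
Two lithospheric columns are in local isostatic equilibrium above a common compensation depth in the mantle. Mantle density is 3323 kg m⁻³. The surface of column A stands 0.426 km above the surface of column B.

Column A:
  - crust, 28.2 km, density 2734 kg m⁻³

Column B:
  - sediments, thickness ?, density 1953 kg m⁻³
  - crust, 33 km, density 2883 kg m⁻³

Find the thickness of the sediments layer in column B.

0.492 km

Take the compensation level at the base of the deeper column (depth z_c below the surface of column A) and equate Σ ρ_i t_i down to z_c; mantle fills any gap and the z_c terms cancel.
Column A: 28.2×2734 + (z_c − 28.2)×3323
Column B: 0.426×0 + x×1953 + 33×2883 + (z_c − 0.426 − 33 − x)×3323
The z_c×3323 term appears on both sides and cancels. Collect the known terms of each column as K = Σ(ρt)_known − 3323 × (depth of known layers): K_A = 77098.8 − 3323×28.2 = −16609.8; K_B = 95139 − 3323×(0.426 + 33) = −15935.598.
Balance: K_A = K_B − x×(3323 − 1953), so x = (K_B − K_A)/(3323 − 1953) = 674.202/1370 = 0.492 km.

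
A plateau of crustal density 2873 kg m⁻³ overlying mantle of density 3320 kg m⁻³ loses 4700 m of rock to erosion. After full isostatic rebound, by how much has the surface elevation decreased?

Rebound u = e ρ_c/ρ_m = 4700 m × 2873/3320 = 4067 m.
Net surface drop = e − u = 4700 m − 4067 m = e (ρ_m − ρ_c)/ρ_m = 633 m.

633 m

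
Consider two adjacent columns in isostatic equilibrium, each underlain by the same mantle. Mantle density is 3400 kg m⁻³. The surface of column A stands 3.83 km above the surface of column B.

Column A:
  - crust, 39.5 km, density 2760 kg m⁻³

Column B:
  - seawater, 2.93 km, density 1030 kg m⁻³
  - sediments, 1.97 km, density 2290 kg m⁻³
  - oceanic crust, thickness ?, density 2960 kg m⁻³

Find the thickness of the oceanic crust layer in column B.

Take the compensation level at the base of the deeper column (depth z_c below the surface of column A) and equate Σ ρ_i t_i down to z_c; mantle fills any gap and the z_c terms cancel.
Column A: 39.5×2760 + (z_c − 39.5)×3400
Column B: 3.83×0 + 2.93×1030 + 1.97×2290 + x×2960 + (z_c − 3.83 − 4.9 − x)×3400
The z_c×3400 term appears on both sides and cancels. Collect the known terms of each column as K = Σ(ρt)_known − 3400 × (depth of known layers): K_A = 109020 − 3400×39.5 = −25280; K_B = 7529.2 − 3400×(3.83 + 4.9) = −22152.8.
Balance: K_A = K_B − x×(3400 − 2960), so x = (K_B − K_A)/(3400 − 2960) = 3127.2/440 = 7.11 km.

7.11 km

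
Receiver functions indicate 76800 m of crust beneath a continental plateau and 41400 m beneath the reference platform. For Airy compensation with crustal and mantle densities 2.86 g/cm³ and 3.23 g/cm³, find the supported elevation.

Excess crust Δ = 76800 m − 41400 m = 35400 m, split between elevation h and root r with h + r = Δ.
Airy balance ρ_c h = (ρ_m − ρ_c) r gives r = h ρ_c/(ρ_m − ρ_c), so h (1 + ρ_c/(ρ_m − ρ_c)) = Δ, i.e. h = Δ (ρ_m − ρ_c)/ρ_m.
h = 35400 m × 0.37/3.23 = 4060 m.

4060 m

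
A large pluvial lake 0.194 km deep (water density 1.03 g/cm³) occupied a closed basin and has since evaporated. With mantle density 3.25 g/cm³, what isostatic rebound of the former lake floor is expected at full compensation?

u = d ρ_w/ρ_m = 0.194 km × 1.03/3.25 = 0.0615 km.

0.0615 km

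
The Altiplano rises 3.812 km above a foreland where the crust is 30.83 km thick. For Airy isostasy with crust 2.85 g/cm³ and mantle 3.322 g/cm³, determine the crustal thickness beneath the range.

Root depth r = h ρ_c / (ρ_m − ρ_c) = 3.812 km × 2.85 / 0.472 = 23.02 km.
Total thickness = T + h + r = 30.83 km + 3.812 km + 23.02 km = 57.7 km.

57.7 km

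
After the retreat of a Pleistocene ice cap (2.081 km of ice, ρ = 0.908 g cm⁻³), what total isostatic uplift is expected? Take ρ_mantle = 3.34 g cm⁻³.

0.566 km

Removing the load lets mantle flow back in; uplift u satisfies ρ_ice t = ρ_m u.
u = t ρ_ice/ρ_m = 2.081 km × 0.908/3.34 = 0.566 km.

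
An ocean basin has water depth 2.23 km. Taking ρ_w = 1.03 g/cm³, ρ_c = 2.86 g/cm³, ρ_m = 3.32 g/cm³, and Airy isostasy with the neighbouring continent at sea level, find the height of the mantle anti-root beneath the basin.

8.87 km

Balancing pressure at the compensation depth: replacing crust with seawater at the top is compensated by replacing crust with mantle at the base: d (ρ_c − ρ_w) = a (ρ_m − ρ_c).
a = d (ρ_c − ρ_w)/(ρ_m − ρ_c) = 2.23 km × 1.83/0.46 = 8.87 km.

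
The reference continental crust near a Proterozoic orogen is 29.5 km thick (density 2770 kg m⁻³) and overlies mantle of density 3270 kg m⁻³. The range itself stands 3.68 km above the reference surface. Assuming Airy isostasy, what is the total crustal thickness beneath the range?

Root depth r = h ρ_c / (ρ_m − ρ_c) = 3.68 km × 2770 / 500 = 20.39 km.
Total thickness = T + h + r = 29.5 km + 3.68 km + 20.39 km = 53.6 km.

53.6 km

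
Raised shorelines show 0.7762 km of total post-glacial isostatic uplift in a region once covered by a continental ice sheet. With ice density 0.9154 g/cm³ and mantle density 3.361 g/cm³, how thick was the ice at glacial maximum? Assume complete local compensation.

2.85 km

u = t ρ_ice/ρ_m → t = u ρ_m/ρ_ice = 0.7762 km × 3.361/0.9154 = 2.85 km.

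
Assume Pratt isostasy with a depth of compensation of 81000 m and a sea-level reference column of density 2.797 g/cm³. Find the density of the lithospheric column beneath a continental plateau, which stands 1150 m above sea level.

Pratt balance: ρ_ref D = ρ (D + h).
ρ = ρ_ref D/(D + h) = 2.797 × 81000 m/(81000 m + 1150 m) = 2.76 g/cm³.

2.76 g/cm³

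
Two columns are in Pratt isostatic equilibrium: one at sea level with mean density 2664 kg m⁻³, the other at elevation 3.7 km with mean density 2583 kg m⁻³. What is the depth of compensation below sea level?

118 km

ρ_ref D = ρ (D + h) → D (ρ_ref − ρ) = ρ h.
D = ρ h/(ρ_ref − ρ) = 2583 × 3.7 km/(2664 − 2583) = 118 km.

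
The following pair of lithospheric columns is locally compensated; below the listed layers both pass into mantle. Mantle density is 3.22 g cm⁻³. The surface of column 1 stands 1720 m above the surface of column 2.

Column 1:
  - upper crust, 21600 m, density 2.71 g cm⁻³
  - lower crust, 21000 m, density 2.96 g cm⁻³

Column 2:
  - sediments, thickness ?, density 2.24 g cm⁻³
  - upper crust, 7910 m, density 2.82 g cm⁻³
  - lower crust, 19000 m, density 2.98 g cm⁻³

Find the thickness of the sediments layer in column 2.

Take the compensation level at the base of the deeper column (depth z_c below the surface of column 1) and equate Σ ρ_i t_i down to z_c; mantle fills any gap and the z_c terms cancel.
Column 1: 21600×2.71 + 21000×2.96 + (z_c − 42600)×3.22
Column 2: 1720×0 + x×2.24 + 7910×2.82 + 19000×2.98 + (z_c − 1720 − 26910 − x)×3.22
The z_c×3.22 term appears on both sides and cancels. Collect the known terms of each column as K = Σ(ρt)_known − 3.22 × (depth of known layers): K_1 = 120696 − 3.22×42600 = −16476; K_2 = 78926.2 − 3.22×(1720 + 26910) = −13262.4.
Balance: K_1 = K_2 − x×(3.22 − 2.24), so x = (K_2 − K_1)/(3.22 − 2.24) = 3213.6/0.98 = 3280 m.

3280 m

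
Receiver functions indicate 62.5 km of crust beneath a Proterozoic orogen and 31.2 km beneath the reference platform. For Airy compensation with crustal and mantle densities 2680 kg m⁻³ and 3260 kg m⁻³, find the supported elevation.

Excess crust Δ = 62.5 km − 31.2 km = 31.3 km, split between elevation h and root r with h + r = Δ.
Airy balance ρ_c h = (ρ_m − ρ_c) r gives r = h ρ_c/(ρ_m − ρ_c), so h (1 + ρ_c/(ρ_m − ρ_c)) = Δ, i.e. h = Δ (ρ_m − ρ_c)/ρ_m.
h = 31.3 km × 580/3260 = 5.57 km.

5.57 km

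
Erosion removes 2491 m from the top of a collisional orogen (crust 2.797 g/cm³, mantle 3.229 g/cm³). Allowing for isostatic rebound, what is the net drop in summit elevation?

Rebound u = e ρ_c/ρ_m = 2491 m × 2.797/3.229 = 2158 m.
Net surface drop = e − u = 2491 m − 2158 m = e (ρ_m − ρ_c)/ρ_m = 333 m.

333 m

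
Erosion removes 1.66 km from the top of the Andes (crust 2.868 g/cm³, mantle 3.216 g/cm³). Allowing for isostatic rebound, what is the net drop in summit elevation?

Rebound u = e ρ_c/ρ_m = 1.66 km × 2.868/3.216 = 1.48 km.
Net surface drop = e − u = 1.66 km − 1.48 km = e (ρ_m − ρ_c)/ρ_m = 0.18 km.

0.18 km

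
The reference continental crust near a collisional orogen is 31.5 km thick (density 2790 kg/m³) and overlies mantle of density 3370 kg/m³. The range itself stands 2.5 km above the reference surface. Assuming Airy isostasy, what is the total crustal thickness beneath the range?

Root depth r = h ρ_c / (ρ_m − ρ_c) = 2.5 km × 2790 / 580 = 12.03 km.
Total thickness = T + h + r = 31.5 km + 2.5 km + 12.03 km = 46 km.

46 km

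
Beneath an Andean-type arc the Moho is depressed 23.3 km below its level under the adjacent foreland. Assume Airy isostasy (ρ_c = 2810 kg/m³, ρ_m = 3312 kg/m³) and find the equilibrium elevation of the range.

In Airy isostatic equilibrium: ρ_c h = (ρ_m − ρ_c) r.
h = r (ρ_m − ρ_c) / ρ_c = 23.3 km × (3312 − 2810) / 2810 = 4.16 km.

4.16 km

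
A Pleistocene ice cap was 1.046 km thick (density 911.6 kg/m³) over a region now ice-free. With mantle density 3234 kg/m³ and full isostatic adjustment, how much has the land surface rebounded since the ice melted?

0.295 km

Removing the load lets mantle flow back in; uplift u satisfies ρ_ice t = ρ_m u.
u = t ρ_ice/ρ_m = 1.046 km × 911.6/3234 = 0.295 km.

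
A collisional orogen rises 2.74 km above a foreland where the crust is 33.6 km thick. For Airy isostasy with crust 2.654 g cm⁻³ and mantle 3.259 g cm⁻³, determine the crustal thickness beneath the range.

Root depth r = h ρ_c / (ρ_m − ρ_c) = 2.74 km × 2.654 / 0.605 = 12.02 km.
Total thickness = T + h + r = 33.6 km + 2.74 km + 12.02 km = 48.4 km.

48.4 km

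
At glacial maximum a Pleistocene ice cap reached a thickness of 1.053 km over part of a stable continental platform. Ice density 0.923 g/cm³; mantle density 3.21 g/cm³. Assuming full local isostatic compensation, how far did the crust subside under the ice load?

Isostatic balance requires: the ice load ρ_ice t is balanced by mantle displaced below, ρ_m s.
s = t ρ_ice / ρ_m = 1.053 km × 0.923/3.21 = 0.303 km.

0.303 km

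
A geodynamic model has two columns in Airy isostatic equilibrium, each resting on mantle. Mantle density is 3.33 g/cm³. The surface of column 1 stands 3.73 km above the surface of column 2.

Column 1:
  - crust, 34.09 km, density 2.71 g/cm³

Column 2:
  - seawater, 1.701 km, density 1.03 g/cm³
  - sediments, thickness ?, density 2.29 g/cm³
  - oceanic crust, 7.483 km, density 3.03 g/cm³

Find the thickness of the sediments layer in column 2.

2.46 km

Take the compensation level at the base of the deeper column (depth z_c below the surface of column 1) and equate Σ ρ_i t_i down to z_c; mantle fills any gap and the z_c terms cancel.
Column 1: 34.09×2.71 + (z_c − 34.09)×3.33
Column 2: 3.73×0 + 1.701×1.03 + x×2.29 + 7.483×3.03 + (z_c − 3.73 − 9.184 − x)×3.33
The z_c×3.33 term appears on both sides and cancels. Collect the known terms of each column as K = Σ(ρt)_known − 3.33 × (depth of known layers): K_1 = 92.3839 − 3.33×34.09 = −21.1358; K_2 = 24.42552 − 3.33×(3.73 + 9.184) = −18.5781.
Balance: K_1 = K_2 − x×(3.33 − 2.29), so x = (K_2 − K_1)/(3.33 − 2.29) = 2.5577/1.04 = 2.46 km.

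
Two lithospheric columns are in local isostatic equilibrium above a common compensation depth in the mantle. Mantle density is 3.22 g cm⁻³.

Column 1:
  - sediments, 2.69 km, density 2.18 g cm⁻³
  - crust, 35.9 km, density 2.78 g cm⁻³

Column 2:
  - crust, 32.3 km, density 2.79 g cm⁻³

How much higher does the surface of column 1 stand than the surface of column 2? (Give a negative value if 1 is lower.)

For any compensation level in the mantle, the mantle terms cancel and isostasy reduces to e = (Σt_1 − Σt_2) − (Σ(ρt)_1 − Σ(ρt)_2) / ρ_m.
Σt_1 = 38.59 km; Σt_2 = 32.3 km; Σ(ρt)_1 = 105.6662; Σ(ρt)_2 = 90.117 (in km·g cm⁻³).
e = (38.59 − 32.3) − (105.6662 − 90.117) / 3.22 = 1.46 km.

1.46 km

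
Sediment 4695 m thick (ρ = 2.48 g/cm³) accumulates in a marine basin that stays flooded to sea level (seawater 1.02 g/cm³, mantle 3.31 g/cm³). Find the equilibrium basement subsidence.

Submarine loading: the sediment displaces seawater, and the subsidence is in turn flooded, so s (ρ_m − ρ_w) = t (ρ_sed − ρ_w).
s = 4695 m × (2.48 − 1.02) / (3.31 − 1.02) = 2990 m.

2990 m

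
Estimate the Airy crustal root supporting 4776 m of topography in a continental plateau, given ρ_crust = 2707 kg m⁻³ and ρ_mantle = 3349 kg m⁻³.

20100 m

In Airy isostatic equilibrium: the weight of the topography is balanced by the buoyancy of the root, ρ_c h = (ρ_m − ρ_c) r.
r = h · ρ_c / (ρ_m − ρ_c) = 4776 m × 2707 / (3349 − 2707) = 20100 m.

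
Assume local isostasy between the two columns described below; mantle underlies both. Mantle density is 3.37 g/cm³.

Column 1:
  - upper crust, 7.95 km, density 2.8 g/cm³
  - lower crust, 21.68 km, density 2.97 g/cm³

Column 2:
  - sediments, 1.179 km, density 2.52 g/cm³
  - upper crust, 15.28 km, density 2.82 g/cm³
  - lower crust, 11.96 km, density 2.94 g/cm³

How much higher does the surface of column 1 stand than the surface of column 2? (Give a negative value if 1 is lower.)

For any compensation level in the mantle, the mantle terms cancel and isostasy reduces to e = (Σt_1 − Σt_2) − (Σ(ρt)_1 − Σ(ρt)_2) / ρ_m.
Σt_1 = 29.63 km; Σt_2 = 28.419 km; Σ(ρt)_1 = 86.6496; Σ(ρt)_2 = 81.22308 (in km·g/cm³).
e = (29.63 − 28.419) − (86.6496 − 81.22308) / 3.37 = −0.399 km.

−0.399 km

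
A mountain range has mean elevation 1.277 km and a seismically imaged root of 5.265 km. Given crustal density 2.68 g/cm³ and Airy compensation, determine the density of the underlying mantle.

Airy balance: ρ_c h = (ρ_m − ρ_c) r → ρ_m = ρ_c (1 + h/r).
ρ_m = 2.68 × (1 + 1.277 km/5.265 km) = 3.33 g/cm³.

3.33 g/cm³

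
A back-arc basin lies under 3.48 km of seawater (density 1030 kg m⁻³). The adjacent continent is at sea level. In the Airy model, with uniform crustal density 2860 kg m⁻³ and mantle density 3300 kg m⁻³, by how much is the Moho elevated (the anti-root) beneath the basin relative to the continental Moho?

14.5 km

By Archimedes' principle applied to the lithosphere: replacing crust with seawater at the top is compensated by replacing crust with mantle at the base: d (ρ_c − ρ_w) = a (ρ_m − ρ_c).
a = d (ρ_c − ρ_w)/(ρ_m − ρ_c) = 3.48 km × 1830/440 = 14.5 km.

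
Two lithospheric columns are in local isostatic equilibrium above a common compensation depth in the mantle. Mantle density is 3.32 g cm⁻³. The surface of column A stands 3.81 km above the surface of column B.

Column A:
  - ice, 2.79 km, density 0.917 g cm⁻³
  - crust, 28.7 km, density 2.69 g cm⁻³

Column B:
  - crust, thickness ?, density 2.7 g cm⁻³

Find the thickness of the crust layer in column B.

Take the compensation level at the base of the deeper column (depth z_c below the surface of column A) and equate Σ ρ_i t_i down to z_c; mantle fills any gap and the z_c terms cancel.
Column A: 2.79×0.917 + 28.7×2.69 + (z_c − 31.49)×3.32
Column B: 3.81×0 + x×2.7 + (z_c − 3.81 − 0 − x)×3.32
The z_c×3.32 term appears on both sides and cancels. Collect the known terms of each column as K = Σ(ρt)_known − 3.32 × (depth of known layers): K_A = 79.76143 − 3.32×31.49 = −24.78537; K_B = 0 − 3.32×(3.81 + 0) = −12.6492.
Balance: K_A = K_B − x×(3.32 − 2.7), so x = (K_B − K_A)/(3.32 − 2.7) = 12.1362/0.62 = 19.6 km.

19.6 km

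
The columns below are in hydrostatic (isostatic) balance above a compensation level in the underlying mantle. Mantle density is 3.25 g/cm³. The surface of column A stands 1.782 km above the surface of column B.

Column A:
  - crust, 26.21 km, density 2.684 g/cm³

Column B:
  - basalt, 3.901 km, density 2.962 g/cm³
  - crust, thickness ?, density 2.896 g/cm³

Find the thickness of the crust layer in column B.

Take the compensation level at the base of the deeper column (depth z_c below the surface of column A) and equate Σ ρ_i t_i down to z_c; mantle fills any gap and the z_c terms cancel.
Column A: 26.21×2.684 + (z_c − 26.21)×3.25
Column B: 1.782×0 + 3.901×2.962 + x×2.896 + (z_c − 1.782 − 3.901 − x)×3.25
The z_c×3.25 term appears on both sides and cancels. Collect the known terms of each column as K = Σ(ρt)_known − 3.25 × (depth of known layers): K_A = 70.34764 − 3.25×26.21 = −14.83486; K_B = 11.554762 − 3.25×(1.782 + 3.901) = −6.914988.
Balance: K_A = K_B − x×(3.25 − 2.896), so x = (K_B − K_A)/(3.25 − 2.896) = 7.91987/0.354 = 22.4 km.

22.4 km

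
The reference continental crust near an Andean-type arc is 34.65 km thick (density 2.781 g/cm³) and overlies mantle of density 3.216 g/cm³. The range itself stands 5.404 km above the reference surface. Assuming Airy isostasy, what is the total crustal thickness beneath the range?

74.6 km

Root depth r = h ρ_c / (ρ_m − ρ_c) = 5.404 km × 2.781 / 0.435 = 34.55 km.
Total thickness = T + h + r = 34.65 km + 5.404 km + 34.55 km = 74.6 km.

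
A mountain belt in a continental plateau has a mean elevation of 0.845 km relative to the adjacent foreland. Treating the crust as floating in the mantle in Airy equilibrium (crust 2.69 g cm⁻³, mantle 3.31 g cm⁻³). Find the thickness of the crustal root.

3.67 km

Equating mass per unit area of the two columns: the weight of the topography is balanced by the buoyancy of the root, ρ_c h = (ρ_m − ρ_c) r.
r = h · ρ_c / (ρ_m − ρ_c) = 0.845 km × 2.69 / (3.31 − 2.69) = 3.67 km.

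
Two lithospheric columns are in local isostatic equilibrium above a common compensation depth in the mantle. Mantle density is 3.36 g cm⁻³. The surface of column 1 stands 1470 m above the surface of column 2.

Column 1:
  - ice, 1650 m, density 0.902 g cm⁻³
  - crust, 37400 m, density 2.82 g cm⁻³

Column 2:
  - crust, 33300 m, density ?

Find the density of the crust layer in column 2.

Take the compensation level at the base of the deeper column (depth z_c below the surface of column 1) and equate Σ ρ_i t_i down to z_c; mantle fills any gap and the z_c terms cancel.
Column 1: 1650×0.902 + 37400×2.82 + (z_c − 39050)×3.36
Column 2: 1470×0 + 33300×ρ + (z_c − 1470 − 33300)×3.36
The z_c×3.36 term appears on both sides and cancels. Collect the known terms of each column as K = Σ(ρt)_known − 3.36 × (depth of known layers): K_1 = 106956.3 − 3.36×39050 = −24251.7; K_2 = 0 − 3.36×(1470 + 33300) = −116827.2.
Balance: K_1 = K_2 + 33300×ρ, so ρ = (K_1 − K_2)/33300 = 92575.5/33300 = 2.78 g cm⁻³.

2.78 g cm⁻³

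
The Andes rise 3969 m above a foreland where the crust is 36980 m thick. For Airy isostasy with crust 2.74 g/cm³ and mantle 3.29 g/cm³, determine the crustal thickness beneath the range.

Root depth r = h ρ_c / (ρ_m − ρ_c) = 3969 m × 2.74 / 0.55 = 19770 m.
Total thickness = T + h + r = 36980 m + 3969 m + 19770 m = 60700 m.

60700 m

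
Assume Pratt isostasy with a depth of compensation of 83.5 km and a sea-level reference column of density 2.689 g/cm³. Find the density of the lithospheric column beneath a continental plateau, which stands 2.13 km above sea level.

2.62 g/cm³

Pratt balance: ρ_ref D = ρ (D + h).
ρ = ρ_ref D/(D + h) = 2.689 × 83.5 km/(83.5 km + 2.13 km) = 2.62 g/cm³.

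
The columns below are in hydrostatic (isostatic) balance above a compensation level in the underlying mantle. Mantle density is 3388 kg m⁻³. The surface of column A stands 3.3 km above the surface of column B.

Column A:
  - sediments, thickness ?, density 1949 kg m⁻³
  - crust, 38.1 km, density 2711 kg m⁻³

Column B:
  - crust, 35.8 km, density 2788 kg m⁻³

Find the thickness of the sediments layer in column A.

Take the compensation level at the base of the deeper column (depth z_c below the surface of column A) and equate Σ ρ_i t_i down to z_c; mantle fills any gap and the z_c terms cancel.
Column A: x×1949 + 38.1×2711 + (z_c − 38.1 − x)×3388
Column B: 3.3×0 + 35.8×2788 + (z_c − 3.3 − 35.8)×3388
The z_c×3388 term appears on both sides and cancels. Collect the known terms of each column as K = Σ(ρt)_known − 3388 × (depth of known layers): K_A = 103289.1 − 3388×38.1 = −25793.7; K_B = 99810.4 − 3388×(3.3 + 35.8) = −32660.4.
Balance: K_A − x×(3388 − 1949) = K_B, so x = (K_A − K_B)/(3388 − 1949) = 6866.7/1439 = 4.77 km.

4.77 km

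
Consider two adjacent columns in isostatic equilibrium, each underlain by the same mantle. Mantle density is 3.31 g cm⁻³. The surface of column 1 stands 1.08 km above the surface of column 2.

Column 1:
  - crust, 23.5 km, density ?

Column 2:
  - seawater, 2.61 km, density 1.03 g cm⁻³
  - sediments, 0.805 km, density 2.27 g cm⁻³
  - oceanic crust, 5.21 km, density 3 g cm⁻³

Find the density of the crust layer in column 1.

2.8 g cm⁻³

Take the compensation level at the base of the deeper column (depth z_c below the surface of column 1) and equate Σ ρ_i t_i down to z_c; mantle fills any gap and the z_c terms cancel.
Column 1: 23.5×ρ + (z_c − 23.5)×3.31
Column 2: 1.08×0 + 2.61×1.03 + 0.805×2.27 + 5.21×3 + (z_c − 1.08 − 8.625)×3.31
The z_c×3.31 term appears on both sides and cancels. Collect the known terms of each column as K = Σ(ρt)_known − 3.31 × (depth of known layers): K_1 = 0 − 3.31×23.5 = −77.785; K_2 = 20.14565 − 3.31×(1.08 + 8.625) = −11.9779.
Balance: K_1 + 23.5×ρ = K_2, so ρ = (K_2 − K_1)/23.5 = 65.8071/23.5 = 2.8 g cm⁻³.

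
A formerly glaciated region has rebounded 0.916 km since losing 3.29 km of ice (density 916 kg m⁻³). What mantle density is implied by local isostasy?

ρ_m = ρ_ice t / u = 916 × 3.29 km/0.916 km = 3290 kg m⁻³.

3290 kg m⁻³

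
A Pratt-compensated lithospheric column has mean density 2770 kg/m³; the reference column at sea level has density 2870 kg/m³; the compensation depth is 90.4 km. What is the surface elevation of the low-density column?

3.26 km

ρ_ref D = ρ (D + h) → h = D (ρ_ref − ρ)/ρ.
h = 90.4 km × (2870 − 2770)/2770 = 3.26 km.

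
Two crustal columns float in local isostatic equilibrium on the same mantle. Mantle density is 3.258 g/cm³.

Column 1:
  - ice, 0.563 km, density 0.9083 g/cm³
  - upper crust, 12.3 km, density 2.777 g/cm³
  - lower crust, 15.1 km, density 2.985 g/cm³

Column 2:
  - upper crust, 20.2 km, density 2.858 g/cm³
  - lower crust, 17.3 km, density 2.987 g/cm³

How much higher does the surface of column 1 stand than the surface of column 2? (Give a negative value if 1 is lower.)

For any compensation level in the mantle, the mantle terms cancel and isostasy reduces to e = (Σt_1 − Σt_2) − (Σ(ρt)_1 − Σ(ρt)_2) / ρ_m.
Σt_1 = 27.963 km; Σt_2 = 37.5 km; Σ(ρt)_1 = 79.7419729; Σ(ρt)_2 = 109.4067 (in km·g/cm³).
e = (27.963 − 37.5) − (79.7419729 − 109.4067) / 3.258 = −0.432 km.

−0.432 km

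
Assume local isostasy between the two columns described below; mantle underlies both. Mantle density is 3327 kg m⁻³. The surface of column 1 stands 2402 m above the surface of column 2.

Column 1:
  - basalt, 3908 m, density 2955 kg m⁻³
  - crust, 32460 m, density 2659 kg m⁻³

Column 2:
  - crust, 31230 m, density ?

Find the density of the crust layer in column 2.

2840 kg m⁻³

Take the compensation level at the base of the deeper column (depth z_c below the surface of column 1) and equate Σ ρ_i t_i down to z_c; mantle fills any gap and the z_c terms cancel.
Column 1: 3908×2955 + 32460×2659 + (z_c − 36368)×3327
Column 2: 2402×0 + 31230×ρ + (z_c − 2402 − 31230)×3327
The z_c×3327 term appears on both sides and cancels. Collect the known terms of each column as K = Σ(ρt)_known − 3327 × (depth of known layers): K_1 = 97859280 − 3327×36368 = −23137056; K_2 = 0 − 3327×(2402 + 31230) = −111893664.
Balance: K_1 = K_2 + 31230×ρ, so ρ = (K_1 − K_2)/31230 = 88756600/31230 = 2840 kg m⁻³.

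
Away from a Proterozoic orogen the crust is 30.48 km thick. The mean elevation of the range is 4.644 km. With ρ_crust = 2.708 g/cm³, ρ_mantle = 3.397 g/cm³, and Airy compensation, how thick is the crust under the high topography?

Root depth r = h ρ_c / (ρ_m − ρ_c) = 4.644 km × 2.708 / 0.689 = 18.25 km.
Total thickness = T + h + r = 30.48 km + 4.644 km + 18.25 km = 53.4 km.

53.4 km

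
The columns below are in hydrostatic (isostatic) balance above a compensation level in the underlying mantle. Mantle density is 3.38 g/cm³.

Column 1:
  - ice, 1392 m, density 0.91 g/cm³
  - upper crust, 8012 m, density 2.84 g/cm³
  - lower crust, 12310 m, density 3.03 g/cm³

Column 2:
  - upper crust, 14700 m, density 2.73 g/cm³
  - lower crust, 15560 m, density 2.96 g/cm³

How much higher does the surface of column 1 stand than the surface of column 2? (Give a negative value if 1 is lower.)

For any compensation level in the mantle, the mantle terms cancel and isostasy reduces to e = (Σt_1 − Σt_2) − (Σ(ρt)_1 − Σ(ρt)_2) / ρ_m.
Σt_1 = 21714 m; Σt_2 = 30260 m; Σ(ρt)_1 = 61320.1; Σ(ρt)_2 = 86188.6 (in m·g/cm³).
e = (21714 − 30260) − (61320.1 − 86188.6) / 3.38 = −1190 m.

−1190 m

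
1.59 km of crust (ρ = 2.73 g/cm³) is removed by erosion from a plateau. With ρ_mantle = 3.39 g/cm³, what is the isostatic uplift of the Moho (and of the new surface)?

1.28 km

Unloading: uplift u = e ρ_c/ρ_m = 1.59 km × 2.73/3.39 = 1.28 km.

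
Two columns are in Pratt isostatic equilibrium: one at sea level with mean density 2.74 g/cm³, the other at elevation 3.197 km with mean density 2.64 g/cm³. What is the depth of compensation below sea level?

ρ_ref D = ρ (D + h) → D (ρ_ref − ρ) = ρ h.
D = ρ h/(ρ_ref − ρ) = 2.64 × 3.197 km/(2.74 − 2.64) = 84.4 km.

84.4 km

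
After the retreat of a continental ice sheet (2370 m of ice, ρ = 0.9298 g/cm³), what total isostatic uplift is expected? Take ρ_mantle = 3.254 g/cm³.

Removing the load lets mantle flow back in; uplift u satisfies ρ_ice t = ρ_m u.
u = t ρ_ice/ρ_m = 2370 m × 0.9298/3.254 = 677 m.

677 m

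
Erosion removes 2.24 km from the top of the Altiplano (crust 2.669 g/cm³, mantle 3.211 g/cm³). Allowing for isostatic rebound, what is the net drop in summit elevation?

0.378 km

Rebound u = e ρ_c/ρ_m = 2.24 km × 2.669/3.211 = 1.862 km.
Net surface drop = e − u = 2.24 km − 1.862 km = e (ρ_m − ρ_c)/ρ_m = 0.378 km.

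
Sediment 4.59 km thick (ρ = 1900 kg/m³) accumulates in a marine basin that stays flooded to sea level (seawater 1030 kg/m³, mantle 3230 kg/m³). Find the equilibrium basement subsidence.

Submarine loading: the sediment displaces seawater, and the subsidence is in turn flooded, so s (ρ_m − ρ_w) = t (ρ_sed − ρ_w).
s = 4.59 km × (1900 − 1030) / (3230 − 1030) = 1.82 km.

1.82 km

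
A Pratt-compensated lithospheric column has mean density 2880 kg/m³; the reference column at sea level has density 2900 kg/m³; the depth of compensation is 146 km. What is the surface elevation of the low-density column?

1.01 km

ρ_ref D = ρ (D + h) → h = D (ρ_ref − ρ)/ρ.
h = 146 km × (2900 − 2880)/2880 = 1.01 km.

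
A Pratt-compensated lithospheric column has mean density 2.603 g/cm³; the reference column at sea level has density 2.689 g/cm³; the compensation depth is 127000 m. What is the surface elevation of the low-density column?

ρ_ref D = ρ (D + h) → h = D (ρ_ref − ρ)/ρ.
h = 127000 m × (2.689 − 2.603)/2.603 = 4200 m.

4200 m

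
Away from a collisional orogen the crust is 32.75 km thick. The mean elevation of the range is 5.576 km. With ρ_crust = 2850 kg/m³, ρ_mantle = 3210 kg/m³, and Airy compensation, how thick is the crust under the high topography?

Root depth r = h ρ_c / (ρ_m − ρ_c) = 5.576 km × 2850 / 360 = 44.14 km.
Total thickness = T + h + r = 32.75 km + 5.576 km + 44.14 km = 82.5 km.

82.5 km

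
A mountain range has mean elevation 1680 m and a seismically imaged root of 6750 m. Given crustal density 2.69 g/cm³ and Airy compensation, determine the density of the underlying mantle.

Airy balance: ρ_c h = (ρ_m − ρ_c) r → ρ_m = ρ_c (1 + h/r).
ρ_m = 2.69 × (1 + 1680 m/6750 m) = 3.36 g/cm³.

3.36 g/cm³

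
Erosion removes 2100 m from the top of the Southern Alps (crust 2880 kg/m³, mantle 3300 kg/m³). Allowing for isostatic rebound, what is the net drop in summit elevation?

267 m

Rebound u = e ρ_c/ρ_m = 2100 m × 2880/3300 = 1833 m.
Net surface drop = e − u = 2100 m − 1833 m = e (ρ_m − ρ_c)/ρ_m = 267 m.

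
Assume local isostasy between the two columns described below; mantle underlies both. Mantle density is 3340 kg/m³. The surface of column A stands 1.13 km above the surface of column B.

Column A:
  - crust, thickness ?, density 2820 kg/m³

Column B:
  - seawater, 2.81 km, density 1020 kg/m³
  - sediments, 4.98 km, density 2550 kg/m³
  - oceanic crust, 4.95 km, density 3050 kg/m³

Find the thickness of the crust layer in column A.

30.1 km

Take the compensation level at the base of the deeper column (depth z_c below the surface of column A) and equate Σ ρ_i t_i down to z_c; mantle fills any gap and the z_c terms cancel.
Column A: x×2820 + (z_c − 0 − x)×3340
Column B: 1.13×0 + 2.81×1020 + 4.98×2550 + 4.95×3050 + (z_c − 1.13 − 12.74)×3340
The z_c×3340 term appears on both sides and cancels. Collect the known terms of each column as K = Σ(ρt)_known − 3340 × (depth of known layers): K_A = 0 − 3340×0 = 0; K_B = 30662.7 − 3340×(1.13 + 12.74) = −15663.1.
Balance: K_A − x×(3340 − 2820) = K_B, so x = (K_A − K_B)/(3340 − 2820) = 15663.1/520 = 30.1 km.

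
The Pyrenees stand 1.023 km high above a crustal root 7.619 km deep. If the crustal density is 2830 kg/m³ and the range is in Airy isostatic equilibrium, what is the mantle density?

Airy balance: ρ_c h = (ρ_m − ρ_c) r → ρ_m = ρ_c (1 + h/r).
ρ_m = 2830 × (1 + 1.023 km/7.619 km) = 3210 kg/m³.

3210 kg/m³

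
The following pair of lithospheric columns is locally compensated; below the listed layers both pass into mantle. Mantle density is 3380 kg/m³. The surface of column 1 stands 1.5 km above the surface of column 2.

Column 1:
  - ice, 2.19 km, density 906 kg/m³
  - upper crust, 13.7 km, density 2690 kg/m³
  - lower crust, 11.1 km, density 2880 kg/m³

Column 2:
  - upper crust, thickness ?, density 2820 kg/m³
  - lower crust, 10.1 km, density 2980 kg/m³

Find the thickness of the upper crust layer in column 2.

20.2 km

Take the compensation level at the base of the deeper column (depth z_c below the surface of column 1) and equate Σ ρ_i t_i down to z_c; mantle fills any gap and the z_c terms cancel.
Column 1: 2.19×906 + 13.7×2690 + 11.1×2880 + (z_c − 26.99)×3380
Column 2: 1.5×0 + x×2820 + 10.1×2980 + (z_c − 1.5 − 10.1 − x)×3380
The z_c×3380 term appears on both sides and cancels. Collect the known terms of each column as K = Σ(ρt)_known − 3380 × (depth of known layers): K_1 = 70805.14 − 3380×26.99 = −20421.06; K_2 = 30098 − 3380×(1.5 + 10.1) = −9110.
Balance: K_1 = K_2 − x×(3380 − 2820), so x = (K_2 − K_1)/(3380 − 2820) = 11311.1/560 = 20.2 km.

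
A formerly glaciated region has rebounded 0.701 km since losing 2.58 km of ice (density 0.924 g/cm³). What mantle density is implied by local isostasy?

ρ_m = ρ_ice t / u = 0.924 × 2.58 km/0.701 km = 3.4 g/cm³.

3.4 g/cm³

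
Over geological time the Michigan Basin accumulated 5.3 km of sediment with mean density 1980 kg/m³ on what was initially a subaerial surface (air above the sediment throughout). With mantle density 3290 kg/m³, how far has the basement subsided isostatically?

Subaerial load: s = t ρ_sed / ρ_m = 5.3 km × 1980/3290 = 3.19 km.

3.19 km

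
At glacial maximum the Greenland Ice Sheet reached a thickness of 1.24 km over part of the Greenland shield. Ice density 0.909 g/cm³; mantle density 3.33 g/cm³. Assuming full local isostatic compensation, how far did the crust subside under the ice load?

By Archimedes' principle applied to the lithosphere: the ice load ρ_ice t is balanced by mantle displaced below, ρ_m s.
s = t ρ_ice / ρ_m = 1.24 km × 0.909/3.33 = 0.338 km.

0.338 km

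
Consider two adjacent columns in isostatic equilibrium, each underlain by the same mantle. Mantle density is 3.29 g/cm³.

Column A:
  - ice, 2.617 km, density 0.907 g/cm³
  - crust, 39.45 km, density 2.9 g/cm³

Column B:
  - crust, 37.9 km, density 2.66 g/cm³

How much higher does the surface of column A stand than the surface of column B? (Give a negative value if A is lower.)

−0.685 km

For any compensation level in the mantle, the mantle terms cancel and isostasy reduces to e = (Σt_A − Σt_B) − (Σ(ρt)_A − Σ(ρt)_B) / ρ_m.
Σt_A = 42.067 km; Σt_B = 37.9 km; Σ(ρt)_A = 116.778619; Σ(ρt)_B = 100.814 (in km·g/cm³).
e = (42.067 − 37.9) − (116.778619 − 100.814) / 3.29 = −0.685 km.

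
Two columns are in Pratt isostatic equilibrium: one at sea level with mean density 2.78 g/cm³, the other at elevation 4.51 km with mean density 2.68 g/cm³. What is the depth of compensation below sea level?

ρ_ref D = ρ (D + h) → D (ρ_ref − ρ) = ρ h.
D = ρ h/(ρ_ref − ρ) = 2.68 × 4.51 km/(2.78 − 2.68) = 121 km.

121 km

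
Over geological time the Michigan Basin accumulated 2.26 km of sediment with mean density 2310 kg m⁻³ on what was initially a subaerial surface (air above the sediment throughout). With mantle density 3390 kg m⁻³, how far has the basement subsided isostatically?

Subaerial load: s = t ρ_sed / ρ_m = 2.26 km × 2310/3390 = 1.54 km.

1.54 km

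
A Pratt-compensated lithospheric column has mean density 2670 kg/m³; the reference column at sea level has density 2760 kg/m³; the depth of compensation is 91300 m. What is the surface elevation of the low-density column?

3080 m

ρ_ref D = ρ (D + h) → h = D (ρ_ref − ρ)/ρ.
h = 91300 m × (2760 − 2670)/2670 = 3080 m.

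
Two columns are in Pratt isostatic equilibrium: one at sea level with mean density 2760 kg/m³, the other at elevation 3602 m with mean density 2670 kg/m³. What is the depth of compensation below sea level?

107000 m

ρ_ref D = ρ (D + h) → D (ρ_ref − ρ) = ρ h.
D = ρ h/(ρ_ref − ρ) = 2670 × 3602 m/(2760 − 2670) = 107000 m.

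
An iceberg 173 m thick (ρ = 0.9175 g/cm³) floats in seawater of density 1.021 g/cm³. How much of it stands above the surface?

Floating equilibrium: submerged depth d = t ρ_obj/ρ_fluid = 173 m × 0.9175/1.021 = 155.5 m.
Freeboard = t − d = 173 m − 155.5 m = 17.5 m.

17.5 m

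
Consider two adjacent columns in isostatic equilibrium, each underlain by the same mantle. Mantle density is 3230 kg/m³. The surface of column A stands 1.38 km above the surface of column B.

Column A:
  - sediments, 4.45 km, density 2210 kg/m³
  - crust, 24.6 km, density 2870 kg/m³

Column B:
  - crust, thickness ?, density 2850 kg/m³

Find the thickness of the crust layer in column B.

Take the compensation level at the base of the deeper column (depth z_c below the surface of column A) and equate Σ ρ_i t_i down to z_c; mantle fills any gap and the z_c terms cancel.
Column A: 4.45×2210 + 24.6×2870 + (z_c − 29.05)×3230
Column B: 1.38×0 + x×2850 + (z_c − 1.38 − 0 − x)×3230
The z_c×3230 term appears on both sides and cancels. Collect the known terms of each column as K = Σ(ρt)_known − 3230 × (depth of known layers): K_A = 80436.5 − 3230×29.05 = −13395; K_B = 0 − 3230×(1.38 + 0) = −4457.4.
Balance: K_A = K_B − x×(3230 − 2850), so x = (K_B − K_A)/(3230 − 2850) = 8937.6/380 = 23.5 km.

23.5 km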